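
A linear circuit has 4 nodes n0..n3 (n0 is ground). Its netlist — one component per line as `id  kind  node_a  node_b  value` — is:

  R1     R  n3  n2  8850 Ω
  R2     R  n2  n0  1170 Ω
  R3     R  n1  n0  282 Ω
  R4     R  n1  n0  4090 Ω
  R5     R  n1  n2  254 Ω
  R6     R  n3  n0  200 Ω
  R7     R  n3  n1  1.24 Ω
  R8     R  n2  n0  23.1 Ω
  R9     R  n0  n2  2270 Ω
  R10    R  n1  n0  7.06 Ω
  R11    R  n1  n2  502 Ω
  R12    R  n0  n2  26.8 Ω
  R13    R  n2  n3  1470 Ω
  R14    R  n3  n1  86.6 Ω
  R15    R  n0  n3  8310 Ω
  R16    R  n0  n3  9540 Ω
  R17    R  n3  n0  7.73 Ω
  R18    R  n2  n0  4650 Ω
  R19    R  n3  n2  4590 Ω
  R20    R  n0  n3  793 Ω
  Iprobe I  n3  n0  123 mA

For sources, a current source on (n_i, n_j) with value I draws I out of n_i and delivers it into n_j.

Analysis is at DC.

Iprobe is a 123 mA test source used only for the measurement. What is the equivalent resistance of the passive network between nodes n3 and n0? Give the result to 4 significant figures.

Element admittances at DC:
  Y(R1) = 0.0001130 S between n3,n2
  Y(R2) = 0.0008547 S between n2,n0
  Y(R3) = 0.003546 S between n1,n0
  Y(R4) = 0.0002445 S between n1,n0
  Y(R5) = 0.003937 S between n1,n2
  Y(R6) = 0.005000 S between n3,n0
  Y(R7) = 0.8065 S between n3,n1
  Y(R8) = 0.04329 S between n2,n0
  Y(R9) = 0.0004405 S between n0,n2
  Y(R10) = 0.1416 S between n1,n0
  Y(R11) = 0.001992 S between n1,n2
  Y(R12) = 0.03731 S between n0,n2
  Y(R13) = 0.0006803 S between n2,n3
  Y(R14) = 0.01155 S between n3,n1
  Y(R15) = 0.0001203 S between n0,n3
  Y(R16) = 0.0001048 S between n0,n3
  Y(R17) = 0.1294 S between n3,n0
  Y(R18) = 0.0002151 S between n2,n0
  Y(R19) = 0.0002179 S between n3,n2
  Y(R20) = 0.001261 S between n0,n3
  Iprobe: injects 0.123 A into n0 (from n3)
Assemble and solve the 3×3 MNA system:
  V(n1)=-0.3931  V(n2)=-0.03146  V(n3)=-0.4656

R_eq = 3.785 Ω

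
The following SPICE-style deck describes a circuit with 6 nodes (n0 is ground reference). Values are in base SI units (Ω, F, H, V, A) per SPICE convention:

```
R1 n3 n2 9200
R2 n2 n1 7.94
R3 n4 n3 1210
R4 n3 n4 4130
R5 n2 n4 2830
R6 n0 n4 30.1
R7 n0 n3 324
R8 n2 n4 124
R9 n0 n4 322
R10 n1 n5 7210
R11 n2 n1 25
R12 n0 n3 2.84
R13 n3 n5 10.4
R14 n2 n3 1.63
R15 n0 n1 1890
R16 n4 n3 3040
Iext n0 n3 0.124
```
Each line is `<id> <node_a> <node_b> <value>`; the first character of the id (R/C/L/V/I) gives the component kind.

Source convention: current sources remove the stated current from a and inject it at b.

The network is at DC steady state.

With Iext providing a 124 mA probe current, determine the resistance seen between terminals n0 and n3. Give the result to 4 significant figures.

Element admittances at DC:
  Y(R1) = 0.0001087 S between n3,n2
  Y(R2) = 0.1259 S between n2,n1
  Y(R3) = 0.0008264 S between n4,n3
  Y(R4) = 0.0002421 S between n3,n4
  Y(R5) = 0.0003534 S between n2,n4
  Y(R6) = 0.03322 S between n0,n4
  Y(R7) = 0.003086 S between n0,n3
  Y(R8) = 0.008065 S between n2,n4
  Y(R9) = 0.003106 S between n0,n4
  Y(R10) = 0.0001387 S between n1,n5
  Y(R11) = 0.04000 S between n2,n1
  Y(R12) = 0.3521 S between n0,n3
  Y(R13) = 0.09615 S between n3,n5
  Y(R14) = 0.6135 S between n2,n3
  Y(R15) = 0.0005291 S between n0,n1
  Y(R16) = 0.0003289 S between n4,n3
  Iext: injects 0.124 A into n3 (from n0)
Assemble and solve the 5×5 MNA system:
  V(n1)=0.3363  V(n2)=0.3373  V(n3)=0.3412  V(n4)=0.07187  V(n5)=0.3412

R_eq = 2.752 Ω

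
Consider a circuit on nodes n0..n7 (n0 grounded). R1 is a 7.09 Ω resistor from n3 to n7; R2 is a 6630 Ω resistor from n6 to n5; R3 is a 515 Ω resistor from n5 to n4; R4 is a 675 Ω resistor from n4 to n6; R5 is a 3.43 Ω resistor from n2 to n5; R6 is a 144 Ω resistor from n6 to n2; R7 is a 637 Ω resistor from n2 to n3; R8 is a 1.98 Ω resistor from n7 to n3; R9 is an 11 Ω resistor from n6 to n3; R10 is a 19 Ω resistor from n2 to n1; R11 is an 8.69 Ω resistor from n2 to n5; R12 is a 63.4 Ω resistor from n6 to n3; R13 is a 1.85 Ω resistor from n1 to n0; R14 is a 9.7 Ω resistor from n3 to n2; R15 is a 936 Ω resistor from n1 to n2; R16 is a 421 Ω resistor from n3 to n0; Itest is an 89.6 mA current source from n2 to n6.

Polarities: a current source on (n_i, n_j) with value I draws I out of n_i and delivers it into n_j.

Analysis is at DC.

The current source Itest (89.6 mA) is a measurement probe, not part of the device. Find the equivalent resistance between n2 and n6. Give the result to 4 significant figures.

MNA unknowns: 7 node voltages V₁..V_7
R1: Y=0.1410 on G[3,7]
R2: Y=0.0001508 on G[6,5]
R3: Y=0.001942 on G[5,4]
R4: Y=0.001481 on G[4,6]
R5: Y=0.2915 on G[2,5]
R6: Y=0.006944 on G[6,2]
R7: Y=0.001570 on G[2,3]
R8: Y=0.5051 on G[7,3]
R9: Y=0.09091 on G[6,3]
R10: Y=0.05263 on G[2,1]
R11: Y=0.1151 on G[2,5]
R12: Y=0.01577 on G[6,3]
R13: Y=0.5405 on G[1,0]
R14: Y=0.1031 on G[3,2]
R15: Y=0.001068 on G[1,2]
R16: Y=0.002375 on G[3,0]
Itest: z[2]−=0.0896, z[6]+=0.0896
solve → V1=-0.003057, V2=-0.03383, V3=0.6957, V4=0.6004, V5=-0.03028, V6=1.427, V7=0.6957

R_eq = 16.30 Ω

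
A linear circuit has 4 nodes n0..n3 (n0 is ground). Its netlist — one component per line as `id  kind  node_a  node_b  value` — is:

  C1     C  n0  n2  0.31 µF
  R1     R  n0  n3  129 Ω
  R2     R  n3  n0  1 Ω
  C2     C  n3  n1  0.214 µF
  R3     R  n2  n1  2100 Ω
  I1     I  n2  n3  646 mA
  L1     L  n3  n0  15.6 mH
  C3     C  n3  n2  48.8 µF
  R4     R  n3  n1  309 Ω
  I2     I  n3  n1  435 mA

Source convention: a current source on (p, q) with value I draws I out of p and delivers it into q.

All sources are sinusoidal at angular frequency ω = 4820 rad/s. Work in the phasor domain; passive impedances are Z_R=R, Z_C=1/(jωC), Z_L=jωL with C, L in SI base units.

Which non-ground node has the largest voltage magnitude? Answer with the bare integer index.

Apply KCL at each of the 3 non-ground nodes and solve the resulting linear system.
Node n1: branches {C2, R3, R4, I2} → V_1 = 108.9-29.92j
Node n2: branches {C1, R3, I1, C3} → V_2 = -0.06155+2.510j
Node n3: branches {R1, R2, C2, I1, L1, C3, R4, I2} → V_3 = 0.003720+0.0001403j

1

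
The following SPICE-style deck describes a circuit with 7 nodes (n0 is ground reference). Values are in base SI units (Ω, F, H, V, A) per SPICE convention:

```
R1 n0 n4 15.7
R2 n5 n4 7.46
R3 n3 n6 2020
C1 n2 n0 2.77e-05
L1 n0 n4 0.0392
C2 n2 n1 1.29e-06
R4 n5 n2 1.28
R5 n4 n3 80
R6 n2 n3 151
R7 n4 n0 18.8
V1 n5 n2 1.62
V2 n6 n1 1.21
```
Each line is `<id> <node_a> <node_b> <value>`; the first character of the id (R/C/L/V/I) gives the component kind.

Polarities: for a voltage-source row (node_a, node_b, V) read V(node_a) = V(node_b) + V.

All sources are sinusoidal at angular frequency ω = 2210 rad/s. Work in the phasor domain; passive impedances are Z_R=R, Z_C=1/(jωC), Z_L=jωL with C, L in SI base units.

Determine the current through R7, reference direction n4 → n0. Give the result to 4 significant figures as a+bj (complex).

Apply KCL at each of the 6 non-ground nodes and solve the resulting linear system.
Node n1: branches {C2, V2} → V_1 = -0.8678+0.8900j
Node n2: branches {C1, C2, R4, R6, V1} → V_2 = -0.8172+0.8270j
Node n3: branches {R3, R5, R6} → V_3 = -0.02057+0.5987j
Node n4: branches {R1, R2, L1, R5, R7} → V_4 = 0.3871+0.4662j
Node n5: branches {R2, R4, V1} → V_5 = 0.8028+0.8270j
Node n6: branches {R3, V2} → V_6 = 0.3422+0.8900j
Source currents: i(V1)=-1.321-0.04837j, i(V2)=-0.0001796-0.0001442j

0.02059+0.02480j A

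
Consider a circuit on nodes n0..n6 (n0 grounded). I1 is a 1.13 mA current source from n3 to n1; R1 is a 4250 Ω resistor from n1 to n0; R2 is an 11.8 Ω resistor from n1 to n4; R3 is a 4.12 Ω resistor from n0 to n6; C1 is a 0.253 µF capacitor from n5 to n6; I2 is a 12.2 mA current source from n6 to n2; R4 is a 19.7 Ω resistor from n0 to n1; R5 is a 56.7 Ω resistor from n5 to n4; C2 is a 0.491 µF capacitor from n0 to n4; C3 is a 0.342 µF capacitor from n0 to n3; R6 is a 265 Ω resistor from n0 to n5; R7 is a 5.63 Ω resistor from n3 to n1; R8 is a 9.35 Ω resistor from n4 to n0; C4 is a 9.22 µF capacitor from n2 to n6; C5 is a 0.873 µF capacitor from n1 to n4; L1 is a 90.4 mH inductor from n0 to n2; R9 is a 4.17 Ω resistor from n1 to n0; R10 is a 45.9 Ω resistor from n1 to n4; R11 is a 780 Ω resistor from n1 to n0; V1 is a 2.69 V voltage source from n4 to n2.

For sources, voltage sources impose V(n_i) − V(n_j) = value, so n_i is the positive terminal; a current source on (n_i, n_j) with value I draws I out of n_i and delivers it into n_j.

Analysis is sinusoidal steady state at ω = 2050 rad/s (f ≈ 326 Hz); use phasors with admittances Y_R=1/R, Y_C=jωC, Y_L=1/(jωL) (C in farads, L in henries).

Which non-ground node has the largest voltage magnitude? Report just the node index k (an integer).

MNA unknowns: 6 node voltages V₁..V_6 plus 1 source current (V1)
I1: z[3]−=0.00113, z[1]+=0.00113
R1: Y=0.0002353+0.000j on G[1,0]
R2: Y=0.08475+0.000j on G[1,4]
R3: Y=0.2427+0.000j on G[0,6]
C1: Y=0.000+0.0005187j on G[5,6]
I2: z[6]−=0.0122, z[2]+=0.0122
R4: Y=0.05076+0.000j on G[0,1]
R5: Y=0.01764+0.000j on G[5,4]
C2: Y=0.000+0.001007j on G[0,4]
C3: Y=0.000+0.0007011j on G[0,3]
R6: Y=0.003774+0.000j on G[0,5]
R7: Y=0.1776+0.000j on G[3,1]
R8: Y=0.1070+0.000j on G[4,0]
C4: Y=0.000+0.01890j on G[2,6]
C5: Y=0.000+0.001790j on G[1,4]
L1: Y=0.000-0.005396j on G[0,2]
R9: Y=0.2398+0.000j on G[1,0]
R10: Y=0.02179+0.000j on G[1,4]
R11: Y=0.001282+0.000j on G[1,0]
V1: row V4−V2=2.69, i_V1 at 4,2
solve → V1=0.02617+0.04746j, V2=-2.590+0.1765j, V3=0.02000+0.04738j, V4=0.09978+0.1765j, V5=0.09034+0.1412j, V6=-0.07992-0.1951j
aux → i_V1=-0.01827-0.03347j

2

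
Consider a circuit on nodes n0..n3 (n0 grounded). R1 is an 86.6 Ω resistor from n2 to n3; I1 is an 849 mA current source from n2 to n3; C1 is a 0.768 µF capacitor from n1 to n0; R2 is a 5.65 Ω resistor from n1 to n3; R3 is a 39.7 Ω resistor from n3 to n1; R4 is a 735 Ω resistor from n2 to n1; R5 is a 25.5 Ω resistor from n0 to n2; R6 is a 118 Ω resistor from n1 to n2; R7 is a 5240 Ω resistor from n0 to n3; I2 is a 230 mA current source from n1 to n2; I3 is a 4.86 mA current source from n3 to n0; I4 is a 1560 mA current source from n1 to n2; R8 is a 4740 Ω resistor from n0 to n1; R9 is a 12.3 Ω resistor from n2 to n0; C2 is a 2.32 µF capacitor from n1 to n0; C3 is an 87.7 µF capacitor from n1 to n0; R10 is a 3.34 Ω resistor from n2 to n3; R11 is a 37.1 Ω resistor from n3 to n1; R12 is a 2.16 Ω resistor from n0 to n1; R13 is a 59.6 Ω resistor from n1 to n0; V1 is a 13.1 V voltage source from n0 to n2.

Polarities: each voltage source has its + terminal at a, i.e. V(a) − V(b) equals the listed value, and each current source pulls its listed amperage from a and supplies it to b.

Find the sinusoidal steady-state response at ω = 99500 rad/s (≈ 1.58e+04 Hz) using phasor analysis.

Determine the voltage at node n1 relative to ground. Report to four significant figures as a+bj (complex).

-0.02494+0.3623j V

MNA unknowns: 3 node voltages V₁..V_3 plus 1 source current (V1)
R1: Y=0.01155+0.000j on G[2,3]
I1: z[2]−=0.849, z[3]+=0.849
C1: Y=0.000+0.07642j on G[1,0]
R2: Y=0.1770+0.000j on G[1,3]
R3: Y=0.02519+0.000j on G[3,1]
R4: Y=0.001361+0.000j on G[2,1]
R5: Y=0.03922+0.000j on G[0,2]
R6: Y=0.008475+0.000j on G[1,2]
R7: Y=0.0001908+0.000j on G[0,3]
I2: z[1]−=0.23, z[2]+=0.23
I3: z[3]−=0.00486, z[0]+=0.00486
I4: z[1]−=1.56, z[2]+=1.56
R8: Y=0.0002110+0.000j on G[0,1]
R9: Y=0.08130+0.000j on G[2,0]
C2: Y=0.000+0.2308j on G[1,0]
C3: Y=0.000+8.726j on G[1,0]
R10: Y=0.2994+0.000j on G[2,3]
R11: Y=0.02695+0.000j on G[3,1]
R12: Y=0.4630+0.000j on G[0,1]
R13: Y=0.01678+0.000j on G[1,0]
V1: row V0−V2=13.1, i_V1 at 0,2
solve → V1=-0.02494+0.3623j, V2=-13.10+0.000j, V3=-5.988+0.1537j
aux → i_V1=-4.860-0.05134j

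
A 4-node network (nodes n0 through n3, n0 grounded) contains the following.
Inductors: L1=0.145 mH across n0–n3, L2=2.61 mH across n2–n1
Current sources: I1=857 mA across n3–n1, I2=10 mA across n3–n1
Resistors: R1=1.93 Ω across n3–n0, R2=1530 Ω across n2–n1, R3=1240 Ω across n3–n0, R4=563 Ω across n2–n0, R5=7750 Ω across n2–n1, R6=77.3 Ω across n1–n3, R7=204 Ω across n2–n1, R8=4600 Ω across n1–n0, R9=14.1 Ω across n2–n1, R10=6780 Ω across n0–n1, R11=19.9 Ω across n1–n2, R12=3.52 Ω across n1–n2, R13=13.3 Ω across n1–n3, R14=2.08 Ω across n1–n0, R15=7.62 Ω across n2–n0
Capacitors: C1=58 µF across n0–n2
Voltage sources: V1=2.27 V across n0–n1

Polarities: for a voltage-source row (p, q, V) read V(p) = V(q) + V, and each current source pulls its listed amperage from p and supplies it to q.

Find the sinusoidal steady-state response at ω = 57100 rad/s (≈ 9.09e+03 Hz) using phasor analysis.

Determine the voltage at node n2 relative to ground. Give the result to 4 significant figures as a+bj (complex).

-0.04074+0.2755j V

Element admittances at ω=57100 rad/s:
  Y(L1) = 0.000-0.1208j S between n0,n3
  I1: injects 0.857 A into n1 (from n3)
  Y(R1) = 0.5181+0.000j S between n3,n0
  Y(R2) = 0.0006536+0.000j S between n2,n1
  Y(R3) = 0.0008065+0.000j S between n3,n0
  Y(R4) = 0.001776+0.000j S between n2,n0
  Y(R5) = 0.0001290+0.000j S between n2,n1
  Y(C1) = 0.000+3.312j S between n0,n2
  Y(R6) = 0.01294+0.000j S between n1,n3
  Y(R7) = 0.004902+0.000j S between n2,n1
  Y(R8) = 0.0002174+0.000j S between n1,n0
  Y(R9) = 0.07092+0.000j S between n2,n1
  Y(R10) = 0.0001475+0.000j S between n0,n1
  I2: injects 0.01 A into n1 (from n3)
  Y(R11) = 0.05025+0.000j S between n1,n2
  Y(L2) = 0.000-0.006710j S between n2,n1
  Y(R12) = 0.2841+0.000j S between n1,n2
  Y(R13) = 0.07519+0.000j S between n1,n3
  Y(R14) = 0.4808+0.000j S between n1,n0
  Y(R15) = 0.1312+0.000j S between n2,n0
  V1: constraint V(n0)−V(n1) = 2.27
Assemble and solve the 4×4 MNA system:
  V(n1)=-2.270+0.000j  V(n2)=-0.04074+0.2755j  V(n3)=-1.691-0.3364j
  i(V1)=-2.928-0.06863j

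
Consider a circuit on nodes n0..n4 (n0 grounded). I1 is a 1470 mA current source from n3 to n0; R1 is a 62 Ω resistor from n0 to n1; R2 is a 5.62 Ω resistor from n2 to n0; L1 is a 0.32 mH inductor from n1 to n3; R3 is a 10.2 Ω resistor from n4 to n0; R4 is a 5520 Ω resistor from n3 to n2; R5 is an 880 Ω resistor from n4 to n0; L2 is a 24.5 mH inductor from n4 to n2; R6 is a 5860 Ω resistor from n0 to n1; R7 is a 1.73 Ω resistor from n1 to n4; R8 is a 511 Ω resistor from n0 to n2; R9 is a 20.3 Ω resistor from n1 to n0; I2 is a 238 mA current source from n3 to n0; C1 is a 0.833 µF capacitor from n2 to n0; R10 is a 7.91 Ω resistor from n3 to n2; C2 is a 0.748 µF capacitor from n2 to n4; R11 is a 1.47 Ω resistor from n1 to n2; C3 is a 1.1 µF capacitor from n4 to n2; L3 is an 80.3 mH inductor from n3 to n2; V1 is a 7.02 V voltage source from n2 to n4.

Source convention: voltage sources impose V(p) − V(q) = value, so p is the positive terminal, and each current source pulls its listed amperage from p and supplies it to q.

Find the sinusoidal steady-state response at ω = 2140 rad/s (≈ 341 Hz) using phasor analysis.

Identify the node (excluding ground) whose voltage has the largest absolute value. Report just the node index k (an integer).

4

Apply KCL at each of the 4 non-ground nodes and solve the resulting linear system.
Node n1: branches {R1, L1, R6, R7, R9, R11} → V_1 = -6.068+0.05706j
Node n2: branches {R2, R4, L2, R8, C1, R10, C2, R11, C3, L3, V1} → V_2 = -2.200+0.0006484j
Node n3: branches {I1, L1, R4, I2, R10, L3} → V_3 = -6.119-0.7697j
Node n4: branches {R3, R5, L2, R7, C2, C3, V1} → V_4 = -9.220+0.0006484j
Source currents: i(V1)=-2.736+0.07359j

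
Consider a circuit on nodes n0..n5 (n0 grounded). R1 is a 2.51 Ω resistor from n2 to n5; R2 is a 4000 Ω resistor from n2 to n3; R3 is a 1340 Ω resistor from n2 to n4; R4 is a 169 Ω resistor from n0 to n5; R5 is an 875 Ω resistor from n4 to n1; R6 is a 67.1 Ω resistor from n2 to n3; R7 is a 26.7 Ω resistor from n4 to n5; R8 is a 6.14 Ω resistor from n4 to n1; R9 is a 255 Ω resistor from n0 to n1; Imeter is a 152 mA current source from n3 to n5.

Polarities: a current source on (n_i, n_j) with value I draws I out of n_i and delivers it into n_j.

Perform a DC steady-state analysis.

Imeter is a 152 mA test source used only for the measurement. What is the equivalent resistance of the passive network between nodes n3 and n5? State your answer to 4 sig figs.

R_eq = 68.50 Ω

Element admittances at DC:
  Y(R1) = 0.3984 S between n2,n5
  Y(R2) = 0.0002500 S between n2,n3
  Y(R3) = 0.0007463 S between n2,n4
  Y(R4) = 0.005917 S between n0,n5
  Y(R5) = 0.001143 S between n4,n1
  Y(R6) = 0.01490 S between n2,n3
  Y(R7) = 0.03745 S between n4,n5
  Y(R8) = 0.1629 S between n4,n1
  Y(R9) = 0.003922 S between n0,n1
  Imeter: injects 0.152 A into n5 (from n3)
Assemble and solve the 5×5 MNA system:
  V(n1)=-0.004158  V(n2)=-0.3781  V(n3)=-10.41  V(n4)=-0.004257  V(n5)=0.002756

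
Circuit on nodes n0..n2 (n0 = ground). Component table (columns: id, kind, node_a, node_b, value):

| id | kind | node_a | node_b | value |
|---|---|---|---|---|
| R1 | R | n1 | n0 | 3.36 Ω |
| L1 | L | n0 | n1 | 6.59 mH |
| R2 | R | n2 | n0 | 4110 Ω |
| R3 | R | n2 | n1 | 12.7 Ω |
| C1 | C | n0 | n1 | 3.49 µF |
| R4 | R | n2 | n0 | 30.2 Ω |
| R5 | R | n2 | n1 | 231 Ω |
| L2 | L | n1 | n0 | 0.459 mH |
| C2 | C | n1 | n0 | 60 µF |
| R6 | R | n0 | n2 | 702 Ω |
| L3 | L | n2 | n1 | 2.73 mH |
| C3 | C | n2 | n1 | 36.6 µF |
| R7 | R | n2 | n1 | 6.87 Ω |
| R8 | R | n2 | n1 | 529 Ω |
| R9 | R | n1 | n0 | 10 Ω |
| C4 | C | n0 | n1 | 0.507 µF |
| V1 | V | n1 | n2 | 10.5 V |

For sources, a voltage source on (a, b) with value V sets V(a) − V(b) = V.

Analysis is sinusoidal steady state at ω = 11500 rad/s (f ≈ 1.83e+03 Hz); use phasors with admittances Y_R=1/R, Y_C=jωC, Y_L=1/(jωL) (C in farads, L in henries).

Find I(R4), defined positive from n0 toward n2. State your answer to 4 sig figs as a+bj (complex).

0.3366+0.01368j A

MNA unknowns: 2 node voltages V₁..V_2 plus 1 source current (V1)
R1: Y=0.2976+0.000j on G[1,0]
L1: Y=0.000-0.01320j on G[0,1]
R2: Y=0.0002433+0.000j on G[2,0]
R3: Y=0.07874+0.000j on G[2,1]
C1: Y=0.000+0.04013j on G[0,1]
R4: Y=0.03311+0.000j on G[2,0]
R5: Y=0.004329+0.000j on G[2,1]
L2: Y=0.000-0.1894j on G[1,0]
C2: Y=0.000+0.6900j on G[1,0]
R6: Y=0.001425+0.000j on G[0,2]
L3: Y=0.000-0.03185j on G[2,1]
C3: Y=0.000+0.4209j on G[2,1]
R7: Y=0.1456+0.000j on G[2,1]
R8: Y=0.001890+0.000j on G[2,1]
R9: Y=0.1000+0.000j on G[1,0]
C4: Y=0.000+0.005830j on G[0,1]
V1: row V1−V2=10.5, i_V1 at 1,2
solve → V1=0.3350-0.4132j, V2=-10.17-0.4132j
aux → i_V1=-2.774-4.099j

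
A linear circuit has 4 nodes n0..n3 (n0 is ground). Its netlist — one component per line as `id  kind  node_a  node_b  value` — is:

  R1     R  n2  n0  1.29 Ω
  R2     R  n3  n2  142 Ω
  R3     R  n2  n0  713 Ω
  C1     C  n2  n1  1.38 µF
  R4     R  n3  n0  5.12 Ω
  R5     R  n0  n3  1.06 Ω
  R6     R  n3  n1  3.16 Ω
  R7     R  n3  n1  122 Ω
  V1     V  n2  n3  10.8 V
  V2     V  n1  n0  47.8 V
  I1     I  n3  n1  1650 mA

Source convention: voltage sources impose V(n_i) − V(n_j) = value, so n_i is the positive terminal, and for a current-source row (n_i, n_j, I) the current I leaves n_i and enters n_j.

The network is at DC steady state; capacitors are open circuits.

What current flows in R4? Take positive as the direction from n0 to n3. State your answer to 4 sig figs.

-0.4779 A

Element admittances at DC:
  Y(R1) = 0.7752 S between n2,n0
  Y(R2) = 0.007042 S between n3,n2
  Y(R3) = 0.001403 S between n2,n0
  Y(C1) = 0.000 S between n2,n1
  Y(R4) = 0.1953 S between n3,n0
  Y(R5) = 0.9434 S between n0,n3
  Y(R6) = 0.3165 S between n3,n1
  Y(R7) = 0.008197 S between n3,n1
  V1: constraint V(n2)−V(n3) = 10.8
  V2: constraint V(n1)−V(n0) = 47.8
  I1: injects 1.65 A into n1 (from n3)
Assemble and solve the 5×5 MNA system:
  V(n1)=47.80  V(n2)=13.25  V(n3)=2.447
  i(V1)=-10.36  i(V2)=-13.07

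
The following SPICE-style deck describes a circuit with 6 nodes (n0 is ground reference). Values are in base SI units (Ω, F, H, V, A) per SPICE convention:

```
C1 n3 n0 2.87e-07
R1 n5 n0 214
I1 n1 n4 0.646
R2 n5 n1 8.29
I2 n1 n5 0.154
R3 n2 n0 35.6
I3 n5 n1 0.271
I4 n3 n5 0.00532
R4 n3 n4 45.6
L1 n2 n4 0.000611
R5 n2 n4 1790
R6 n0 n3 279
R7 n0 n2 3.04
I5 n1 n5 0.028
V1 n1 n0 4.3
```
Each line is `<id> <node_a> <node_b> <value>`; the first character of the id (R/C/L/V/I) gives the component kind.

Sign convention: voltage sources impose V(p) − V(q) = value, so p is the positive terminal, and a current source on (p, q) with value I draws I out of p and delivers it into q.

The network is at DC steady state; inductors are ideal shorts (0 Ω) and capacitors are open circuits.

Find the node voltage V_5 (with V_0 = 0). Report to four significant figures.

MNA unknowns: 5 node voltages V₁..V_5 plus 2 source currents (L1, V1)
C1: Y=0.000 on G[3,0]
R1: Y=0.004673 on G[5,0]
I1: z[1]−=0.646, z[4]+=0.646
R2: Y=0.1206 on G[5,1]
I2: z[1]−=0.154, z[5]+=0.154
R3: Y=0.02809 on G[2,0]
I3: z[5]−=0.271, z[1]+=0.271
I4: z[3]−=0.00532, z[5]+=0.00532
R4: Y=0.02193 on G[3,4]
L1: row V2−V4=0, i_L1 at 2,4
R5: Y=0.0005587 on G[2,4]
R6: Y=0.003584 on G[0,3]
R7: Y=0.3289 on G[0,2]
I5: z[1]−=0.028, z[5]+=0.028
V1: row V1−V0=4.3, i_V1 at 1,0
solve → V1=4.300, V2=1.781, V3=1.322, V4=1.781, V5=3.472
aux → i_L1=-0.6359, i_V1=-0.6569

3.472 V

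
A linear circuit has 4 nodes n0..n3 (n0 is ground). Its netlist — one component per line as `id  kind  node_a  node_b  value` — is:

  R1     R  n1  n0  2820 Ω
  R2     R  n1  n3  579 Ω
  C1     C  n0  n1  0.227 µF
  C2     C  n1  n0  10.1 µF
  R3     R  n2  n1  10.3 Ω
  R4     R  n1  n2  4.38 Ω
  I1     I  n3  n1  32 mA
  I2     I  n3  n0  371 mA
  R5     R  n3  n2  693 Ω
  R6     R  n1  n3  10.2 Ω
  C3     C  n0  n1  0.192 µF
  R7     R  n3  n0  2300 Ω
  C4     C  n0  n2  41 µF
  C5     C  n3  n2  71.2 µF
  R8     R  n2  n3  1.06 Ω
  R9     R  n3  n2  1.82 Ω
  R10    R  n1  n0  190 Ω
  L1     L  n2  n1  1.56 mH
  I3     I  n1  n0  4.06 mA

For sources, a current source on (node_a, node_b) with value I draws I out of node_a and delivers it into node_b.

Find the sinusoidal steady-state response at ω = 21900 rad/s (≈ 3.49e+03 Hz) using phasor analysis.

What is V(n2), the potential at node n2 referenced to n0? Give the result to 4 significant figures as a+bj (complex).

Element admittances at ω=21900 rad/s:
  Y(R1) = 0.0003546+0.000j S between n1,n0
  Y(R2) = 0.001727+0.000j S between n1,n3
  Y(C1) = 0.000+0.004971j S between n0,n1
  Y(C2) = 0.000+0.2212j S between n1,n0
  Y(R3) = 0.09709+0.000j S between n2,n1
  Y(R4) = 0.2283+0.000j S between n1,n2
  I1: injects 0.032 A into n1 (from n3)
  I2: injects 0.371 A into n0 (from n3)
  Y(R5) = 0.001443+0.000j S between n3,n2
  Y(R6) = 0.09804+0.000j S between n1,n3
  Y(C3) = 0.000+0.004205j S between n0,n1
  Y(R7) = 0.0004348+0.000j S between n3,n0
  Y(C4) = 0.000+0.8979j S between n0,n2
  Y(C5) = 0.000+1.559j S between n3,n2
  Y(R8) = 0.9434+0.000j S between n2,n3
  Y(R9) = 0.5495+0.000j S between n3,n2
  Y(R10) = 0.005263+0.000j S between n1,n0
  Y(L1) = 0.000-0.02927j S between n2,n1
  I3: injects 0.00406 A into n0 (from n1)
Assemble and solve the 3×3 MNA system:
  V(n1)=0.1559+0.2958j  V(n2)=-0.04207+0.3427j  V(n3)=-0.1664+0.4613j

-0.04207+0.3427j V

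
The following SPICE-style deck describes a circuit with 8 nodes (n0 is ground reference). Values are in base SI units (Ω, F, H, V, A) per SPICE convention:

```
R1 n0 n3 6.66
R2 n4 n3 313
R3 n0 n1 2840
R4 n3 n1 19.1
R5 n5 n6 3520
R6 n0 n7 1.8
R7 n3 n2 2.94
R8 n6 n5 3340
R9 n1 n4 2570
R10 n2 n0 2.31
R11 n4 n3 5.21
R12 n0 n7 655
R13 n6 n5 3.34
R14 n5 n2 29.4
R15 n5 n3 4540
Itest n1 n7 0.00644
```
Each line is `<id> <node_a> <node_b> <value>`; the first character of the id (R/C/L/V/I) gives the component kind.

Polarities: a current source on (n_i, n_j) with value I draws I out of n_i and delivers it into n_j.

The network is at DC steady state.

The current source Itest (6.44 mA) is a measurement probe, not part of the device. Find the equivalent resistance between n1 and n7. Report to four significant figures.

Apply KCL at each of the 7 non-ground nodes and solve the resulting linear system.
Node n1: branches {R3, R4, R9, Itest} → V_1 = -0.1399
Node n2: branches {R7, R10, R14} → V_2 = -0.008256
Node n3: branches {R1, R2, R4, R7, R11, R15} → V_3 = -0.01876
Node n4: branches {R2, R9, R11} → V_4 = -0.01900
Node n5: branches {R5, R8, R13, R14, R15} → V_5 = -0.008324
Node n6: branches {R5, R8, R13} → V_6 = -0.008324
Node n7: branches {R6, R12, Itest} → V_7 = 0.01156

R_eq = 23.52 Ω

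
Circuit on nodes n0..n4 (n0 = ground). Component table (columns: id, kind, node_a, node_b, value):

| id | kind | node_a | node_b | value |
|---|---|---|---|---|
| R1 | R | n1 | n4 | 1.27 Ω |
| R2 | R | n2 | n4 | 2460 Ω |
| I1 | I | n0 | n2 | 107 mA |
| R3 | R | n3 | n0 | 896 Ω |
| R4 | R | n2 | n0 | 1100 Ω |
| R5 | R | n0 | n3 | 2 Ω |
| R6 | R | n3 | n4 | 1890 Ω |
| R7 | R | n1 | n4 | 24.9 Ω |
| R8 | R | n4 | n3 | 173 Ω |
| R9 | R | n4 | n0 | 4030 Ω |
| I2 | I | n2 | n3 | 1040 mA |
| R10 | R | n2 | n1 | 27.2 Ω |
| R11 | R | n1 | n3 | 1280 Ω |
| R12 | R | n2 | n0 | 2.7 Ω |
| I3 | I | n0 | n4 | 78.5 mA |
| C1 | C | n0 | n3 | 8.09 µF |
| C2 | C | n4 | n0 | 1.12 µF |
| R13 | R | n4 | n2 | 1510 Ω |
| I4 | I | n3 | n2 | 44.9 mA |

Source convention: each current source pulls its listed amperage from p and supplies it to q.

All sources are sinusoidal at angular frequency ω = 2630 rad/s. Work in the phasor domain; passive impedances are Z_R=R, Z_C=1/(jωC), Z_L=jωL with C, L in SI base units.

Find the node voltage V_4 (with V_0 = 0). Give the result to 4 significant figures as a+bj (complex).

Element admittances at ω=2630 rad/s:
  Y(R1) = 0.7874+0.000j S between n1,n4
  Y(R2) = 0.0004065+0.000j S between n2,n4
  I1: injects 0.107 A into n2 (from n0)
  Y(R3) = 0.001116+0.000j S between n3,n0
  Y(R4) = 0.0009091+0.000j S between n2,n0
  Y(R5) = 0.5000+0.000j S between n0,n3
  Y(R6) = 0.0005291+0.000j S between n3,n4
  Y(R7) = 0.04016+0.000j S between n1,n4
  Y(R8) = 0.005780+0.000j S between n4,n3
  Y(R9) = 0.0002481+0.000j S between n4,n0
  I2: injects 1.04 A into n3 (from n2)
  Y(R10) = 0.03676+0.000j S between n2,n1
  Y(R11) = 0.0007813+0.000j S between n1,n3
  Y(R12) = 0.3704+0.000j S between n2,n0
  I3: injects 0.0785 A into n4 (from n0)
  Y(C1) = 0.000+0.02128j S between n0,n3
  Y(C2) = 0.000+0.002946j S between n4,n0
  Y(R13) = 0.0006623+0.000j S between n4,n2
  I4: injects 0.0449 A into n2 (from n3)
Assemble and solve the 4×4 MNA system:
  V(n1)=0.2248-0.03701j  V(n2)=-2.150-0.003427j  V(n3)=1.959-0.08255j  V(n4)=0.3286-0.03846j

0.3286-0.03846j V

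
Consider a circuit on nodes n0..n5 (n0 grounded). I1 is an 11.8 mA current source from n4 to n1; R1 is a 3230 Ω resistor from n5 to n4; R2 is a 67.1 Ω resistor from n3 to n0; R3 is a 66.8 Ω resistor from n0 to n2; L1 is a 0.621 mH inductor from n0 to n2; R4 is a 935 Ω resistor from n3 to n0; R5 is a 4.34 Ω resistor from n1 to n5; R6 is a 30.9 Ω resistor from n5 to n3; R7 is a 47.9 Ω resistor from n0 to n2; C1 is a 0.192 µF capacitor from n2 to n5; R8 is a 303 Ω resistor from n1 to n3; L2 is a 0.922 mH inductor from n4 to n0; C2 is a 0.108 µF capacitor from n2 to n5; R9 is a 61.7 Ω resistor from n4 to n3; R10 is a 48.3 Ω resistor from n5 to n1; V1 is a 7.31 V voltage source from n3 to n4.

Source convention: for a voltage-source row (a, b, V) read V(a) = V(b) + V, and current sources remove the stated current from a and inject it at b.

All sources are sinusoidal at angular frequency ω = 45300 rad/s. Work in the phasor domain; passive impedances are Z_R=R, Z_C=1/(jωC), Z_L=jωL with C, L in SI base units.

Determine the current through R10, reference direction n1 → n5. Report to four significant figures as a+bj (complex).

0.001575-6.853e-05j A

MNA unknowns: 5 node voltages V₁..V_5 plus 1 source current (V1)
I1: z[4]−=0.0118, z[1]+=0.0118
R1: Y=0.0003096+0.000j on G[5,4]
R2: Y=0.01490+0.000j on G[3,0]
R3: Y=0.01497+0.000j on G[0,2]
L1: Y=0.000-0.03555j on G[0,2]
R4: Y=0.001070+0.000j on G[3,0]
R5: Y=0.2304+0.000j on G[1,5]
R6: Y=0.03236+0.000j on G[5,3]
R7: Y=0.02088+0.000j on G[0,2]
C1: Y=0.000+0.008698j on G[2,5]
R8: Y=0.003300+0.000j on G[1,3]
L2: Y=0.000-0.02394j on G[4,0]
C2: Y=0.000+0.004892j on G[2,5]
R9: Y=0.01621+0.000j on G[4,3]
R10: Y=0.02070+0.000j on G[5,1]
V1: row V3−V4=7.31, i_V1 at 3,4
solve → V1=0.8171-5.592j, V2=1.416+1.148j, V3=3.028-5.844j, V4=-4.282-5.844j, V5=0.7411-5.589j
aux → i_V1=-0.2482+0.1024j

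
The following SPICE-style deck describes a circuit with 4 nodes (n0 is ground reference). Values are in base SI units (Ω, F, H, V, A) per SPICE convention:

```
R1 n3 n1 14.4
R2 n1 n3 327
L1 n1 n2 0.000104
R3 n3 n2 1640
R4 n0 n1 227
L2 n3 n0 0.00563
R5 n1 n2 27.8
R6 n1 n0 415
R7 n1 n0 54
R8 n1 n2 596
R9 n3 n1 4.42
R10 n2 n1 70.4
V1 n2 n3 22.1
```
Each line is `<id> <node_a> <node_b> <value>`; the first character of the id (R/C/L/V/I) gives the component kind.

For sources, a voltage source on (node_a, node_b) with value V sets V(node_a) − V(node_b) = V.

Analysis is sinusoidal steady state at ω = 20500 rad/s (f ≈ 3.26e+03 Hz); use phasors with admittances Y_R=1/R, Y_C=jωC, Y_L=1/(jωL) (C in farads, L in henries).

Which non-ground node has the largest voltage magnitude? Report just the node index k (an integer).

3

MNA unknowns: 3 node voltages V₁..V_3 plus 1 source current (V1)
R1: Y=0.06944+0.000j on G[3,1]
R2: Y=0.003058+0.000j on G[1,3]
L1: Y=0.000-0.4690j on G[1,2]
R3: Y=0.0006098+0.000j on G[3,2]
R4: Y=0.004405+0.000j on G[0,1]
L2: Y=0.000-0.008664j on G[3,0]
R5: Y=0.03597+0.000j on G[1,2]
R6: Y=0.002410+0.000j on G[1,0]
R7: Y=0.01852+0.000j on G[1,0]
R8: Y=0.001678+0.000j on G[1,2]
R9: Y=0.2262+0.000j on G[3,1]
R10: Y=0.01420+0.000j on G[2,1]
V1: row V2−V3=22.1, i_V1 at 2,3
solve → V1=-1.119-5.576j, V2=5.796+3.271j, V3=-16.30+3.271j
aux → i_V1=-4.522+2.784j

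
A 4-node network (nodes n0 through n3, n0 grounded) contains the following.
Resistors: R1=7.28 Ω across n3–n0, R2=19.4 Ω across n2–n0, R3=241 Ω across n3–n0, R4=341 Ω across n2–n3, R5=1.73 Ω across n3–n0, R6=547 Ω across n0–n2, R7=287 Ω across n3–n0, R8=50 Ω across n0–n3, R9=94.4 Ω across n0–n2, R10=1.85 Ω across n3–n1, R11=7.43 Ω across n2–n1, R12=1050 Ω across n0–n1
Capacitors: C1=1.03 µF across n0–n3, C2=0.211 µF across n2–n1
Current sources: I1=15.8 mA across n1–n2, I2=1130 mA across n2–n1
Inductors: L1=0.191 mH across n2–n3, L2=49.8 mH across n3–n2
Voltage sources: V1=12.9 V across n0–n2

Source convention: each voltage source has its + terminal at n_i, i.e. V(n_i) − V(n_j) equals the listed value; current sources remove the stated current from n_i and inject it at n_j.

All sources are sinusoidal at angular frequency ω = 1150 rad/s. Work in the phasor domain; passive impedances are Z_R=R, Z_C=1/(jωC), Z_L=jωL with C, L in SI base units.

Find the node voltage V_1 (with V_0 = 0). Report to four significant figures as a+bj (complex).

Apply KCL at each of the 3 non-ground nodes and solve the resulting linear system.
Node n1: branches {I1, I2, R10, R11, C2, R12} → V_1 = -10.90+1.773j
Node n2: branches {R2, R4, R6, I1, R9, I2, L1, R11, L2, C2, V1} → V_2 = -12.90+0.000j
Node n3: branches {R1, R3, C1, R4, R5, R7, R8, R10, L1, L2} → V_3 = -12.49+2.218j
Source currents: i(V1)=-10.12+1.635j

-10.90+1.773j V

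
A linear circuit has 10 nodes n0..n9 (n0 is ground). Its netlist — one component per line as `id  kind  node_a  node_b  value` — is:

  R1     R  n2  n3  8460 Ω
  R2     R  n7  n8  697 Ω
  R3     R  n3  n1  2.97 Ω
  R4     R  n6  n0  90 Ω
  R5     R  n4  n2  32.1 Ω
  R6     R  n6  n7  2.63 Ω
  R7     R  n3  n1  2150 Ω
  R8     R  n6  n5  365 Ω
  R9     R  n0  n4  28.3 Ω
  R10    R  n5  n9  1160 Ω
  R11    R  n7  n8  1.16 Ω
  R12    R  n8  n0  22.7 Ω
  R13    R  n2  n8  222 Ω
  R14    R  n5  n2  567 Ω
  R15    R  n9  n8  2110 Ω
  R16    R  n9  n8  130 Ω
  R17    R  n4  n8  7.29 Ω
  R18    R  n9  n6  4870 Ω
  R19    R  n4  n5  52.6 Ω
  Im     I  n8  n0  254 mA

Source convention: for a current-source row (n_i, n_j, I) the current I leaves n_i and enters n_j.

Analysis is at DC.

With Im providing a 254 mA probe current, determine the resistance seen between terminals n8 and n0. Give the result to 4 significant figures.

Element admittances at DC:
  Y(R1) = 0.0001182 S between n2,n3
  Y(R2) = 0.001435 S between n7,n8
  Y(R3) = 0.3367 S between n3,n1
  Y(R4) = 0.01111 S between n6,n0
  Y(R5) = 0.03115 S between n4,n2
  Y(R6) = 0.3802 S between n6,n7
  Y(R7) = 0.0004651 S between n3,n1
  Y(R8) = 0.002740 S between n6,n5
  Y(R9) = 0.03534 S between n0,n4
  Y(R10) = 0.0008621 S between n5,n9
  Y(R11) = 0.8621 S between n7,n8
  Y(R12) = 0.04405 S between n8,n0
  Y(R13) = 0.004505 S between n2,n8
  Y(R14) = 0.001764 S between n5,n2
  Y(R15) = 0.0004739 S between n9,n8
  Y(R16) = 0.007692 S between n9,n8
  Y(R17) = 0.1372 S between n4,n8
  Y(R18) = 0.0002053 S between n9,n6
  Y(R19) = 0.01901 S between n4,n5
  Im: injects 0.254 A into n0 (from n8)
Assemble and solve the 9×9 MNA system:
  V(n1)=-2.531  V(n2)=-2.531  V(n3)=-2.531  V(n4)=-2.454  V(n5)=-2.533  V(n6)=-2.931  V(n7)=-3.019  V(n8)=-3.058  V(n9)=-3.006

R_eq = 12.04 Ω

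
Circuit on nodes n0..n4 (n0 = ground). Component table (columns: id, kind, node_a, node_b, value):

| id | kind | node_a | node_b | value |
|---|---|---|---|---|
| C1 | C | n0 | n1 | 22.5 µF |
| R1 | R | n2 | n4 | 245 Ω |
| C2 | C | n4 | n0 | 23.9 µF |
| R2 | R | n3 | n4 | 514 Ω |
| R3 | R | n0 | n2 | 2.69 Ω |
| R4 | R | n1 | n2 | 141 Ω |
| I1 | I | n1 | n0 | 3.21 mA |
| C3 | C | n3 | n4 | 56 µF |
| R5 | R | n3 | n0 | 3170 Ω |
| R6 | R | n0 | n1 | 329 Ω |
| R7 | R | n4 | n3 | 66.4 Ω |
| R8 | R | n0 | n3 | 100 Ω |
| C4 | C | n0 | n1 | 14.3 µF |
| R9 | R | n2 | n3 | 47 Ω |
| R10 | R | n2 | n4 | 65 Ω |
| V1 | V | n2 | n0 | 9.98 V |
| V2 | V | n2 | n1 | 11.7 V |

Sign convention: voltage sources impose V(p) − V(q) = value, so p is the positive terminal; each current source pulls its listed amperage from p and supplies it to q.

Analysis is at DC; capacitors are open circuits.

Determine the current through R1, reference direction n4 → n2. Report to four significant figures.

-0.004818 A

Element admittances at DC:
  Y(C1) = 0.000 S between n0,n1
  Y(R1) = 0.004082 S between n2,n4
  Y(C2) = 0.000 S between n4,n0
  Y(R2) = 0.001946 S between n3,n4
  Y(R3) = 0.3717 S between n0,n2
  Y(R4) = 0.007092 S between n1,n2
  I1: injects 0.00321 A into n0 (from n1)
  Y(C3) = 0.000 S between n3,n4
  Y(R5) = 0.0003155 S between n3,n0
  Y(R6) = 0.003040 S between n0,n1
  Y(R7) = 0.01506 S between n4,n3
  Y(R8) = 0.01000 S between n0,n3
  Y(C4) = 0.000 S between n0,n1
  Y(R9) = 0.02128 S between n2,n3
  Y(R10) = 0.01538 S between n2,n4
  V1: constraint V(n2)−V(n0) = 9.98
  V2: constraint V(n2)−V(n1) = 11.7
Assemble and solve the 6×6 MNA system:
  V(n1)=-1.720  V(n2)=9.980  V(n3)=7.449  V(n4)=8.800
  i(V1)=-3.785  i(V2)=-0.08500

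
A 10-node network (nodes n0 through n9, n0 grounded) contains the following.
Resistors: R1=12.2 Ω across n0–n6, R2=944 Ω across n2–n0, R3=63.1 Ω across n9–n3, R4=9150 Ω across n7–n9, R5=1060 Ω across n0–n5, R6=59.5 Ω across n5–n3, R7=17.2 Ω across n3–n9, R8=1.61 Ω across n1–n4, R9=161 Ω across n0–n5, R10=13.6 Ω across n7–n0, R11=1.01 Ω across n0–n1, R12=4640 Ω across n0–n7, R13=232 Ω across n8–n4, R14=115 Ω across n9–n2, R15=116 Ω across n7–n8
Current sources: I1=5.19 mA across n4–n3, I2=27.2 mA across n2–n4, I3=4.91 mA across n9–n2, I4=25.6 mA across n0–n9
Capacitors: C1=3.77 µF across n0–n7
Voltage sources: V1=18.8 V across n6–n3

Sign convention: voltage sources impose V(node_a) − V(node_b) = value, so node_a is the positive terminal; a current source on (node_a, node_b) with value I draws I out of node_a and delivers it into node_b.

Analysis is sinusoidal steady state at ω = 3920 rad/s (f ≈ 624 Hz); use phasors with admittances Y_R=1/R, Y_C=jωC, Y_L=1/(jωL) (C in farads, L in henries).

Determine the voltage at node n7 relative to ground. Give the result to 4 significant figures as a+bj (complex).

MNA unknowns: 9 node voltages V₁..V_9 plus 1 source current (V1)
R1: Y=0.08197+0.000j on G[0,6]
R2: Y=0.001059+0.000j on G[2,0]
R3: Y=0.01585+0.000j on G[9,3]
R4: Y=0.0001093+0.000j on G[7,9]
I1: z[4]−=0.00519, z[3]+=0.00519
R5: Y=0.0009434+0.000j on G[0,5]
R6: Y=0.01681+0.000j on G[5,3]
R7: Y=0.05814+0.000j on G[3,9]
R8: Y=0.6211+0.000j on G[1,4]
C1: Y=0.000+0.01478j on G[0,7]
I2: z[2]−=0.0272, z[4]+=0.0272
I3: z[9]−=0.00491, z[2]+=0.00491
R9: Y=0.006211+0.000j on G[0,5]
R10: Y=0.07353+0.000j on G[7,0]
R11: Y=0.9901+0.000j on G[0,1]
R12: Y=0.0002155+0.000j on G[0,7]
R13: Y=0.004310+0.000j on G[8,4]
R14: Y=0.008696+0.000j on G[9,2]
I4: z[0]−=0.0256, z[9]+=0.0256
R15: Y=0.008621+0.000j on G[7,8]
V1: row V6−V3=18.8, i_V1 at 6,3
solve → V1=0.02200+1.195e-05j, V2=-17.60+9.852e-06j, V3=-17.44+5.080e-06j, V4=0.05707+3.101e-05j, V5=-12.23+3.563e-06j, V6=1.362+5.080e-06j, V7=-0.02154+0.004150j, V8=0.004666+0.002777j, V9=-17.18+1.105e-05j
aux → i_V1=-0.1116-4.164e-07j

-0.02154+0.004150j V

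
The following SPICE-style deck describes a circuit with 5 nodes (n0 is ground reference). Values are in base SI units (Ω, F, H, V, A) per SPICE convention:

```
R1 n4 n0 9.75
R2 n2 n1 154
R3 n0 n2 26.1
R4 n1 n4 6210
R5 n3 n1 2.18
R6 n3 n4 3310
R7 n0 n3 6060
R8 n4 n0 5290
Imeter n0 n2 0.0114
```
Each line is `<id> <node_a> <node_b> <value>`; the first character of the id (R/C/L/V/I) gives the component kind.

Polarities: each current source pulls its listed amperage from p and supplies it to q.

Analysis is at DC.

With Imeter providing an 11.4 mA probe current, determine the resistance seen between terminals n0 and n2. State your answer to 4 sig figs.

MNA unknowns: 4 node voltages V₁..V_4
R1: Y=0.1026 on G[4,0]
R2: Y=0.006494 on G[2,1]
R3: Y=0.03831 on G[0,2]
R4: Y=0.0001610 on G[1,4]
R5: Y=0.4587 on G[3,1]
R6: Y=0.0003021 on G[3,4]
R7: Y=0.0001650 on G[0,3]
R8: Y=0.0001890 on G[4,0]
Imeter: z[0]−=0.0114, z[2]+=0.0114
solve → V1=0.2674, V2=0.2932, V3=0.2671, V4=0.001199

R_eq = 25.72 Ω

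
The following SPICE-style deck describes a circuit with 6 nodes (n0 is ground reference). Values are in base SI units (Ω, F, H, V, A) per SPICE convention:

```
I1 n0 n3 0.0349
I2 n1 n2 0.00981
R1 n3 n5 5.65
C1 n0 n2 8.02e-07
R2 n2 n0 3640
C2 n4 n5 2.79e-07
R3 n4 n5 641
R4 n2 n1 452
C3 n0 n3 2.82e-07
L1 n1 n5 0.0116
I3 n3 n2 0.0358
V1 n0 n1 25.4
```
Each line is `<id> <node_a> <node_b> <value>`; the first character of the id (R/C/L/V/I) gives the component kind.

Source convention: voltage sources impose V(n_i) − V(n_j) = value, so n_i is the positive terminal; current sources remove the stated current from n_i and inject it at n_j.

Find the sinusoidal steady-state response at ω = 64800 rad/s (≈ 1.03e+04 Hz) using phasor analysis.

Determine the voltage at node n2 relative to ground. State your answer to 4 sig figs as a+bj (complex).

-0.009725+0.2032j V

Element admittances at ω=64800 rad/s:
  I1: injects 0.0349 A into n3 (from n0)
  I2: injects 0.00981 A into n2 (from n1)
  Y(R1) = 0.1770+0.000j S between n3,n5
  Y(C1) = 0.000+0.05197j S between n0,n2
  Y(R2) = 0.0002747+0.000j S between n2,n0
  Y(C2) = 0.000+0.01808j S between n4,n5
  Y(R3) = 0.001560+0.000j S between n4,n5
  Y(R4) = 0.002212+0.000j S between n2,n1
  Y(C3) = 0.000+0.01827j S between n0,n3
  Y(L1) = 0.000-0.001330j S between n1,n5
  I3: injects 0.0358 A into n2 (from n3)
  V1: constraint V(n0)−V(n1) = 25.4
Assemble and solve the 6×6 MNA system:
  V(n1)=-25.40+0.000j  V(n2)=-0.009725+0.2032j  V(n3)=1.994+0.06928j  V(n4)=1.992+0.2752j  V(n5)=1.992+0.2752j
  i(V1)=-0.04673+0.03599j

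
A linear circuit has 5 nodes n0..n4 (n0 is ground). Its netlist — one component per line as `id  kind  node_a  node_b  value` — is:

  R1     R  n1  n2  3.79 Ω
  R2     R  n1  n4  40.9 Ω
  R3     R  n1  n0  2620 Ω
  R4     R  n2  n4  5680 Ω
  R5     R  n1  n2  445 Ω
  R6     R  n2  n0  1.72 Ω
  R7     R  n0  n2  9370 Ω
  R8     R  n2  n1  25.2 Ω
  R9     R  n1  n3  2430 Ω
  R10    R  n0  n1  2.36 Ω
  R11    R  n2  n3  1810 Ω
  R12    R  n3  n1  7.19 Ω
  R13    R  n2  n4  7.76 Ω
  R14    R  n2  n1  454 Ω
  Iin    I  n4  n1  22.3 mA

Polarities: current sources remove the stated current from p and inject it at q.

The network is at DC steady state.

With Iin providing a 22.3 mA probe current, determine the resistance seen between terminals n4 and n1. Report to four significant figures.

R_eq = 7.746 Ω

MNA unknowns: 4 node voltages V₁..V_4
R1: Y=0.2639 on G[1,2]
R2: Y=0.02445 on G[1,4]
R3: Y=0.0003817 on G[1,0]
R4: Y=0.0001761 on G[2,4]
R5: Y=0.002247 on G[1,2]
R6: Y=0.5814 on G[2,0]
R7: Y=0.0001067 on G[0,2]
R8: Y=0.03968 on G[2,1]
R9: Y=0.0004115 on G[1,3]
R10: Y=0.4237 on G[0,1]
R11: Y=0.0005525 on G[2,3]
R12: Y=0.1391 on G[3,1]
R13: Y=0.1289 on G[2,4]
R14: Y=0.002203 on G[2,1]
Iin: z[4]−=0.0223, z[1]+=0.0223
solve → V1=0.01888, V2=-0.01377, V3=0.01875, V4=-0.1539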